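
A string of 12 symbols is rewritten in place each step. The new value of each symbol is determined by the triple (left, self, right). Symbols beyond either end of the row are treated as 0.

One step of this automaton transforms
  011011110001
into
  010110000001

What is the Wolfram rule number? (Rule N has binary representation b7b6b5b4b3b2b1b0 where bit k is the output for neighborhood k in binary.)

44

position 5: 111 → 0  (bit 7 = 0)
position 2: 110 → 0  (bit 6 = 0)
position 3: 101 → 1  (bit 5 = 1)
position 8: 100 → 0  (bit 4 = 0)
position 1: 011 → 1  (bit 3 = 1)
position 11: 010 → 1  (bit 2 = 1)
position 0: 001 → 0  (bit 1 = 0)
position 9: 000 → 0  (bit 0 = 0)
bits b7..b0 = 00101100 = 44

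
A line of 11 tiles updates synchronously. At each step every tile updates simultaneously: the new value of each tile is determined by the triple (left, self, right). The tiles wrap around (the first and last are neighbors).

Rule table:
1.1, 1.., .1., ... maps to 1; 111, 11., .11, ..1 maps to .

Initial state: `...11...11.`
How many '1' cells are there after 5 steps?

5

step 1: 11...11...1
step 2: ..11...11..
step 3: 1...11...11
step 4: .11...11...
step 5: ...11...111
count of 1: 5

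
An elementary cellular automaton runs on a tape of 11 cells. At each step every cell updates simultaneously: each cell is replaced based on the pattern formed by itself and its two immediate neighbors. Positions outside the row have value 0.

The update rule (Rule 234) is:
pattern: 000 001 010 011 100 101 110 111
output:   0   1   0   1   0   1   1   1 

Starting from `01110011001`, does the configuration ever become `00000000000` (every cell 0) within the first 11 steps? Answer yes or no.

11110111010
11111111100
11111111100  (fixed point — unchanged through step 11)
step 11 is 11111111100, still not uniform 0

no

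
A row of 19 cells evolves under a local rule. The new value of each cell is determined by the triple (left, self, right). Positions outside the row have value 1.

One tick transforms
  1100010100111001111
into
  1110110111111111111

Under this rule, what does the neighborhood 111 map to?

At position 0 the neighborhood is 111; the next row has 1 there.

1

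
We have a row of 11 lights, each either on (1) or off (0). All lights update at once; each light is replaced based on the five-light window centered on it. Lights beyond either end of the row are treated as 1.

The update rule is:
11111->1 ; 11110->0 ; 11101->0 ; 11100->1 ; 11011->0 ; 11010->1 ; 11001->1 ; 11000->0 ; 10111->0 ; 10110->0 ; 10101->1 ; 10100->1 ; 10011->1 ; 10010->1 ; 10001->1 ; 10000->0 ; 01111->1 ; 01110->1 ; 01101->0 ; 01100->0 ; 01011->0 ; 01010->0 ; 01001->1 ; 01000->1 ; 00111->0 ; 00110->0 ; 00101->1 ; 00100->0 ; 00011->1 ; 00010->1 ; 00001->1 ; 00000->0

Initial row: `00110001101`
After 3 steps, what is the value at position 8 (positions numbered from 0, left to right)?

1

11000110000
01011000011
11000001101
position 8 holds 1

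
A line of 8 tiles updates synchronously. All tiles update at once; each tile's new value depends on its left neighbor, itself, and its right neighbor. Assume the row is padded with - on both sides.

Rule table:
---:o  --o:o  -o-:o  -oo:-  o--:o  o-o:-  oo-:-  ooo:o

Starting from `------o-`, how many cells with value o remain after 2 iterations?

oooooooo
-oooooo-
count of o: 6

6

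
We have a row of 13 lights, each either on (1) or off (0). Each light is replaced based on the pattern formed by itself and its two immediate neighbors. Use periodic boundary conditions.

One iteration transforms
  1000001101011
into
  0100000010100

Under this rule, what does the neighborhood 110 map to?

At position 0 the neighborhood is 110; the next row has 0 there.

0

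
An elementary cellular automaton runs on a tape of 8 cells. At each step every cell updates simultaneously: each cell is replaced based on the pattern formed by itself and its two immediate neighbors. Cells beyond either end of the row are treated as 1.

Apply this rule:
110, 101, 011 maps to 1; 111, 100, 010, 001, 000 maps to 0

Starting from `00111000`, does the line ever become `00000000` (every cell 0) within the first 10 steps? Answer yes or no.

yes

00101000
00010000
00000000
all cells are 0 at step 3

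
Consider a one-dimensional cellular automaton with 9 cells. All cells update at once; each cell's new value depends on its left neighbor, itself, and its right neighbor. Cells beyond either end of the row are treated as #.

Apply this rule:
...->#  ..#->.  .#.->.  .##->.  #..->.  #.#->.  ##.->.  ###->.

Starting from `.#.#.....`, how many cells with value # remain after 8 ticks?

3

.....###.
.###.....
.....###.  (repeats tick 1; period 2)
tick 8: .###.....
count of #: 3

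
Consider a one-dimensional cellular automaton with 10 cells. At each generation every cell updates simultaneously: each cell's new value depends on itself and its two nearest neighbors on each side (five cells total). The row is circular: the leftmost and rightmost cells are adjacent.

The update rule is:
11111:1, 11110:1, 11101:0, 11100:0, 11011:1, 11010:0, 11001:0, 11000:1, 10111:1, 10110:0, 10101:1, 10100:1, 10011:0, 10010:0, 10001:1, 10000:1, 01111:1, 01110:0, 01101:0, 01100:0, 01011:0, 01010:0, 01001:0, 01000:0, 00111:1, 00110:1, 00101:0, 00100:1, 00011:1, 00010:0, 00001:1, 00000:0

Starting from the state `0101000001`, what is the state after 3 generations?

generation 1: 0101010100
generation 2: 0001010101
generation 3: 0100010101

0100010101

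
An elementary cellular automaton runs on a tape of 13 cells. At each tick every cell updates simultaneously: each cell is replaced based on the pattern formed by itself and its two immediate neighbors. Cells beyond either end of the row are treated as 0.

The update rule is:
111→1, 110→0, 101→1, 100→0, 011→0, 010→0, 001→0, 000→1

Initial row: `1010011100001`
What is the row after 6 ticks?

0001111000111

0100001001100
0001100000001
1100001111100
0001100111001
1100000010000
0001111000111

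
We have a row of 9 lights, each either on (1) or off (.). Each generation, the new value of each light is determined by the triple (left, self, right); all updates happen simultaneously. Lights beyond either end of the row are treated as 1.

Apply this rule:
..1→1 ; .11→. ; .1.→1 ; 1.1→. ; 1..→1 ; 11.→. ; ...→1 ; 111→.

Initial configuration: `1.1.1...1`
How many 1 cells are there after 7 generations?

6

..1.1111.
111......
...111111
111......  (repeats generation 2; period 2)
generation 7: ...111111
count of 1: 6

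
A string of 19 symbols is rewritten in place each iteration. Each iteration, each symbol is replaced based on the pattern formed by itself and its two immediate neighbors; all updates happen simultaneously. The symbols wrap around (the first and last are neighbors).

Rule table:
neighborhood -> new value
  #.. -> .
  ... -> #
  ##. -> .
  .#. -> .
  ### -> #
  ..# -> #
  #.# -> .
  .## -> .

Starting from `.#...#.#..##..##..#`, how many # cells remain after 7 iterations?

iteration 1: ...##....#...#...#.
iteration 2: ###...###..##..##..
iteration 3: .#..##.#..#...#...#
iteration 4: ...#.....#..##..##.
iteration 5: ###..####..#...#...
iteration 6: .#..#.##..#..##..##
iteration 7: ...#.....#..#...#..
count of #: 4

4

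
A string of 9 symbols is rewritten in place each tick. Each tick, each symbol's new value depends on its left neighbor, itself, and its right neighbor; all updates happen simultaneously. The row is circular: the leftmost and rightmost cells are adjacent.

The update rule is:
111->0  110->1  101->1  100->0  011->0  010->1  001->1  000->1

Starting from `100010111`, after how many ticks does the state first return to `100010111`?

101111000
110001011
010111100
111000101
001011110
111100010
000101111
011110001
100010111

9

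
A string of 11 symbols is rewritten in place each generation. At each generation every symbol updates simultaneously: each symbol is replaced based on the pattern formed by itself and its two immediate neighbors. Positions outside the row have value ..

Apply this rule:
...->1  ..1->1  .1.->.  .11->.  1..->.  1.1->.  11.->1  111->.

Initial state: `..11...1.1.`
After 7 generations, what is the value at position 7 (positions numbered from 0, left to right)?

.

generation 1: 11.1.11....
generation 2: .1....1.111
generation 3: 1..111....1
generation 4: ..1..1.111.
generation 5: 11..1....1.
generation 6: .1.1..111..
generation 7: 1....1..1.1
position 7 holds .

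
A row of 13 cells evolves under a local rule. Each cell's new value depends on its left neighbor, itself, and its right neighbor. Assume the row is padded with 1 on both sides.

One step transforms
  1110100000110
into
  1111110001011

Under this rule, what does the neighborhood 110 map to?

1

At position 2 the neighborhood is 110; the next row has 1 there.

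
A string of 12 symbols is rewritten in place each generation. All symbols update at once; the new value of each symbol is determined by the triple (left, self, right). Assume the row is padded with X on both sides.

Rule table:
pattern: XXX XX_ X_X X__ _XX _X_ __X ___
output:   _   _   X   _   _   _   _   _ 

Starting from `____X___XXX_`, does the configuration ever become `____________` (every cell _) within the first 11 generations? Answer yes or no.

yes

___________X
____________
all cells are _ at generation 2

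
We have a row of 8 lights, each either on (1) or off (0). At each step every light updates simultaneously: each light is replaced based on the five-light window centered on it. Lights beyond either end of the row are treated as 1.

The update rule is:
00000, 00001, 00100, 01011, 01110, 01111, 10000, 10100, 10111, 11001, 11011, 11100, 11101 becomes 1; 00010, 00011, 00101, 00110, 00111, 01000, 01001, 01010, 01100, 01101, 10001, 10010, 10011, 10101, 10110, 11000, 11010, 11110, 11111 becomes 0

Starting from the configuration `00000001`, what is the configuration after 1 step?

01111100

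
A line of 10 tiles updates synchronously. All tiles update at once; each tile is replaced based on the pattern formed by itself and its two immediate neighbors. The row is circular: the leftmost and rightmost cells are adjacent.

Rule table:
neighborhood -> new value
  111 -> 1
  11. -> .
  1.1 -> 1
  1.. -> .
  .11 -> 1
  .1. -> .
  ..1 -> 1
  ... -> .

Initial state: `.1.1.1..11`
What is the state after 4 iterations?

1.1.1..11.
.1.1..11.1
1.1..11.1.
.1..11.1.1

.1..11.1.1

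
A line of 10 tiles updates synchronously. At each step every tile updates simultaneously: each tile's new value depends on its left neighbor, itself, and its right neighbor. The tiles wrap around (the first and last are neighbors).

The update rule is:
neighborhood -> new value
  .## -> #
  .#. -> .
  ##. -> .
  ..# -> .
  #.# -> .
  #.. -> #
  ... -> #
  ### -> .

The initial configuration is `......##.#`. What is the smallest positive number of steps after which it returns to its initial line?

#####.#...
#......##.
.#####.#..
.#......##
..#####.#.
#.#......#
...#####.#
##.#......
#...#####.
.##.#.....
.#...#####
..##.#....
#.#...####
...##.#...
##.#...###
....##.#..
###.#...##
.....##.#.
####.#...#
......##.#

20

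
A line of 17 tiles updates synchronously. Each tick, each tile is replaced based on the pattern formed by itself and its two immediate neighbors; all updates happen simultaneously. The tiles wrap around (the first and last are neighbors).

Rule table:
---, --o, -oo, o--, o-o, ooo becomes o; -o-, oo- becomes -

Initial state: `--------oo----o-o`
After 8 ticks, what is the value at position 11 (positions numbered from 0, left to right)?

ooooooooo-oooo-o-
oooooooo-oooo-o-o
ooooooo-oooo-o-oo
oooooo-oooo-o-ooo
ooooo-oooo-o-oooo
oooo-oooo-o-ooooo
ooo-oooo-o-oooooo
oo-oooo-o-ooooooo
position 11 holds o

o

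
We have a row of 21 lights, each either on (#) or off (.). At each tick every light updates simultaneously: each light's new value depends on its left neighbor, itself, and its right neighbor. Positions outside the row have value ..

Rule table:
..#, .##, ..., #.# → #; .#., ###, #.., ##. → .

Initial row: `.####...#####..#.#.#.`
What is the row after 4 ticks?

tick 1: ##....###.....#.#.#..
tick 2: #..####...####.#.#..#
tick 3: ..##....###...#.#..#.
tick 4: ###..####...##.#..#..

###..####...##.#..#..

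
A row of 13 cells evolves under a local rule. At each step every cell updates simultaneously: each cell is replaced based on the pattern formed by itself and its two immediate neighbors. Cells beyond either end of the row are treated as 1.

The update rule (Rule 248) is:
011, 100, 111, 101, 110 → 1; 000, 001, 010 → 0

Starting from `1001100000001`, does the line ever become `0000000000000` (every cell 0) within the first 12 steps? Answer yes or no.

1101110000001
1111111000001
1111111100001
1111111110001
1111111111001
1111111111101
1111111111111
1111111111111  (fixed point — unchanged through step 12)
step 12 is 1111111111111, still not uniform 0

no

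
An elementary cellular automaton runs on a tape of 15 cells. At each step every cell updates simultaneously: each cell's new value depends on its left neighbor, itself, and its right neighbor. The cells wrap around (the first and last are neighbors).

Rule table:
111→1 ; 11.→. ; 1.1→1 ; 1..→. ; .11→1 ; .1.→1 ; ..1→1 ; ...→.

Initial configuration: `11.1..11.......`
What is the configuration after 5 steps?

.11.......11.11

1.11.11.......1
.11.11.......11
11.11.......11.
1.11.......11.1
.11.......11.11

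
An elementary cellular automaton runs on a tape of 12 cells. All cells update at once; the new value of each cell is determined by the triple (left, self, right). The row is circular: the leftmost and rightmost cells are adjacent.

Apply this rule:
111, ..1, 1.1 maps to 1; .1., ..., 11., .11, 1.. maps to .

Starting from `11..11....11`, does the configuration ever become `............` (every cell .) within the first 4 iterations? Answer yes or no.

1..1.....1.1
..1.....1.1.
.1.....1.1..
1.....1.1...
iteration 4 is 1.....1.1..., still not uniform .

no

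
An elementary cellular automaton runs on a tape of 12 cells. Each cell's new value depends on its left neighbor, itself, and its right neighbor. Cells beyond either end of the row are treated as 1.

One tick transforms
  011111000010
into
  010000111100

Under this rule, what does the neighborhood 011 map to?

At position 1 the neighborhood is 011; the next row has 1 there.

1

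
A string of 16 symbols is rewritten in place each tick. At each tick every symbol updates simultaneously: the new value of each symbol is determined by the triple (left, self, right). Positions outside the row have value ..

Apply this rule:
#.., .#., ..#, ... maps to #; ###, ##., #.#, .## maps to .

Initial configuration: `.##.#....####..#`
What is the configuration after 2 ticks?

#...#####....###
####.....####...

####.....####...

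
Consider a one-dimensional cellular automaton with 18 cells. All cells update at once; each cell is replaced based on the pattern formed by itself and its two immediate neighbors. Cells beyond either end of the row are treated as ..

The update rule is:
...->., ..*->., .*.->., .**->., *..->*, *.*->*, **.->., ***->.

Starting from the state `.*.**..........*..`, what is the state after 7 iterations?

........*..*......

iteration 1: ..*..*..........*.
iteration 2: ...*..*..........*
iteration 3: ....*..*..........
iteration 4: .....*..*.........
iteration 5: ......*..*........
iteration 6: .......*..*.......
iteration 7: ........*..*......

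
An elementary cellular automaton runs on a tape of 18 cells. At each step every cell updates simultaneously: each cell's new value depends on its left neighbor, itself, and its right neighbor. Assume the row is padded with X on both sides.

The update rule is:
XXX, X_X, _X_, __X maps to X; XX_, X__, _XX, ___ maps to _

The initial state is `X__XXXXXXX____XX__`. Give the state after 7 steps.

XXX____X___XXXXXXX

step 1: __X_XXXXX____X___X
step 2: _XXX_XXX____XX__X_
step 3: X_X_X_X____X___XXX
step 4: _XXXXXX___XX__X_XX
step 5: X_XXXX___X___XXX_X
step 6: _X_XX___XX__X_X_X_
step 7: XXX____X___XXXXXXX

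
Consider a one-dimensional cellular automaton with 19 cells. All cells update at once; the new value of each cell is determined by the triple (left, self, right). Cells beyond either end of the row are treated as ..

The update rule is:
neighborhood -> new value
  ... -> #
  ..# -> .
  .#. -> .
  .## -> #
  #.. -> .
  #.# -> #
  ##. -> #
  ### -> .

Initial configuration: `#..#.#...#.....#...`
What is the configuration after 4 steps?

....#..#...###...##
###......#.#.#.#.##
#.#.####..#.#.#.###
.#.##..#...#.#.##.#

.#.##..#...#.#.##.#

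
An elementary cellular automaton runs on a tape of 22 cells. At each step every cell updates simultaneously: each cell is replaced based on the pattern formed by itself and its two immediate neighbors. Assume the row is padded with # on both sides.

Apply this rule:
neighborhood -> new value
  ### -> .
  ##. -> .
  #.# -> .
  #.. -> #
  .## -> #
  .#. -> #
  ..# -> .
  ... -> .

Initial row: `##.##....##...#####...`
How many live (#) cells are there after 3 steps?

...#.#...#.#..#....#..
#..#.##..#.##.##...##.
.#.#.#.#.#.#..#.#..#..
count of #: 9

9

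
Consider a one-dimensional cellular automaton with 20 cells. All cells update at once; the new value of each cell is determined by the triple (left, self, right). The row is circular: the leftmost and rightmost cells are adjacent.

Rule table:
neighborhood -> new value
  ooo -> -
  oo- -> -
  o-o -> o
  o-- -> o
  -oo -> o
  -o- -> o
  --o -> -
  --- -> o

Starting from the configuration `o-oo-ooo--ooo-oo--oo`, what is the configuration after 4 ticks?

o---oo---oo-o---ooo-

-oo-oo--o-o--oo-o-o-
-o-oo-o-oooo-o-ooooo
oooo-oooo---oooo----
o---oo---oo-o---ooo-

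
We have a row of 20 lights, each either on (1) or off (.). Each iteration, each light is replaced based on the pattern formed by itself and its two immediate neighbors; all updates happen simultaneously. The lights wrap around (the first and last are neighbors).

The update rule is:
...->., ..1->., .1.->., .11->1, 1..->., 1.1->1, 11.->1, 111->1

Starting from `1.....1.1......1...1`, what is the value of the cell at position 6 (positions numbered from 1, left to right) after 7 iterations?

1......1...........1
1..................1
1..................1  (fixed point — unchanged through iteration 7)
position 6 holds .

.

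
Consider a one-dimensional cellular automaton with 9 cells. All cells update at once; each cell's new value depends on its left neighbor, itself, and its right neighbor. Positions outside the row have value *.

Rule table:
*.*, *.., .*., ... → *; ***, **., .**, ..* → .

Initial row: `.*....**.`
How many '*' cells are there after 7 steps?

4

*****...*
.....**..
****...*.
....**.**
***...*..
...**.**.
**...*..*
count of *: 4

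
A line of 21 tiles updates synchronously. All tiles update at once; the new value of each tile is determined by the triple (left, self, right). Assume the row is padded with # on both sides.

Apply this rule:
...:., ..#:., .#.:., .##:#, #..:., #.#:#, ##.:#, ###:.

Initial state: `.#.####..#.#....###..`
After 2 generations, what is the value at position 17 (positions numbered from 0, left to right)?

#.##..#...#.....#.#..
####.............#...
position 17 holds #

#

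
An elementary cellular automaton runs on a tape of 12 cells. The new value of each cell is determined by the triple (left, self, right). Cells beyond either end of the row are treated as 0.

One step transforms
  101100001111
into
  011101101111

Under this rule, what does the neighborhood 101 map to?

At position 1 the neighborhood is 101; the next row has 1 there.

1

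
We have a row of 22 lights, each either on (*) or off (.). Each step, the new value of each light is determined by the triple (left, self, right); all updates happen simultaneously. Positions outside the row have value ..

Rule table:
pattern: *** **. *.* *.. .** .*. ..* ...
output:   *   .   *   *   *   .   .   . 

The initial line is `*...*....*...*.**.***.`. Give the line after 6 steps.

.*...*....*...**.***.*
..*...*....*..*.***.*.
...*...*....*..***.*.*
....*...*....*.**.*.*.
.....*...*....**.*.*.*
......*...*...*.*.*.*.

......*...*...*.*.*.*.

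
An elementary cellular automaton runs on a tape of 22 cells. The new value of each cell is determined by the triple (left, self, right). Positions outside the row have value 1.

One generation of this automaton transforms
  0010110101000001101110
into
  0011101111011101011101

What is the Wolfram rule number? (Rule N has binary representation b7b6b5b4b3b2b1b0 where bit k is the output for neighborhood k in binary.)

position 19: 111 → 1  (bit 7 = 1)
position 5: 110 → 0  (bit 6 = 0)
position 3: 101 → 1  (bit 5 = 1)
position 0: 100 → 0  (bit 4 = 0)
position 4: 011 → 1  (bit 3 = 1)
position 2: 010 → 1  (bit 2 = 1)
position 1: 001 → 0  (bit 1 = 0)
position 11: 000 → 1  (bit 0 = 1)
bits b7..b0 = 10101101 = 173

173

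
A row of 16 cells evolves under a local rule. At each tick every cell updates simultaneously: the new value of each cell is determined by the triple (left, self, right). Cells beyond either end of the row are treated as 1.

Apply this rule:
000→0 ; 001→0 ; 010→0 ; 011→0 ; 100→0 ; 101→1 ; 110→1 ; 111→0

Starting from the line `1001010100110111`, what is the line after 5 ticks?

tick 1: 1000101000011000
tick 2: 1000010000001000
tick 3: 1000000000000000
tick 4: 1000000000000000  (fixed point — unchanged through tick 5)

1000000000000000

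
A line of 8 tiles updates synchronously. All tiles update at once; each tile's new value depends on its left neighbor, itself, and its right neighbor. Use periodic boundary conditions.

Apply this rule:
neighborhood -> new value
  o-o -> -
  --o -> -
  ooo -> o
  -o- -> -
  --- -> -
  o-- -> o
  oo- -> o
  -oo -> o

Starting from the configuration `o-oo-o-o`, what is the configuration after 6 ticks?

o-oooo-o

o-oo---o
o-ooo--o
o-oooo-o
o-oooo-o  (fixed point — unchanged through tick 6)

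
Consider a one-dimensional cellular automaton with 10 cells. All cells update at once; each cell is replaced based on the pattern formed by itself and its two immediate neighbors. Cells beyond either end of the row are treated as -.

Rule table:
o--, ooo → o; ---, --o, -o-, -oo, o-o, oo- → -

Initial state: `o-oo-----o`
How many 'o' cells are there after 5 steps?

1

----o-----
-----o----
------o---
-------o--
--------o-
count of o: 1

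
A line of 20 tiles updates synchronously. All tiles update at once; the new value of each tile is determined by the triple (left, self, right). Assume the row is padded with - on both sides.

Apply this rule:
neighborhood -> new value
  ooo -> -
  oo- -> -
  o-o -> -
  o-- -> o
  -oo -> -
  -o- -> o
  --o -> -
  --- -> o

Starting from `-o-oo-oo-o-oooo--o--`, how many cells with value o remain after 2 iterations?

13

iteration 1: -o-------o-----o-ooo
iteration 2: -ooooooo-ooooo-o----
count of o: 13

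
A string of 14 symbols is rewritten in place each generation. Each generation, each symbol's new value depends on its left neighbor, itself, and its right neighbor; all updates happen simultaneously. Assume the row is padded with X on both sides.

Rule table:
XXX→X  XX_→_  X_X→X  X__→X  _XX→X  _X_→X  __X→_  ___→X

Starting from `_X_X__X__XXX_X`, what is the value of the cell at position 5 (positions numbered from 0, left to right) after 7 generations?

_

generation 1: XXXXX_XX_XX_XX
generation 2: XXXX_XX_XX_XXX
generation 3: XXX_XX_XX_XXXX
generation 4: XX_XX_XX_XXXXX
generation 5: X_XX_XX_XXXXXX
generation 6: _XX_XX_XXXXXXX
generation 7: XX_XX_XXXXXXXX
position 5 holds _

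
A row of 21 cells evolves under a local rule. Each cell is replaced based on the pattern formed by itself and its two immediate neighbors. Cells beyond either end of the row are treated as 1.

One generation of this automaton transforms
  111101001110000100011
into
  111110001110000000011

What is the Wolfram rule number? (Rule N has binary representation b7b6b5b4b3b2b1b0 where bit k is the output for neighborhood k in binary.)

position 0: 111 → 1  (bit 7 = 1)
position 3: 110 → 1  (bit 6 = 1)
position 4: 101 → 1  (bit 5 = 1)
position 6: 100 → 0  (bit 4 = 0)
position 8: 011 → 1  (bit 3 = 1)
position 5: 010 → 0  (bit 2 = 0)
position 7: 001 → 0  (bit 1 = 0)
position 12: 000 → 0  (bit 0 = 0)
bits b7..b0 = 11101000 = 232

232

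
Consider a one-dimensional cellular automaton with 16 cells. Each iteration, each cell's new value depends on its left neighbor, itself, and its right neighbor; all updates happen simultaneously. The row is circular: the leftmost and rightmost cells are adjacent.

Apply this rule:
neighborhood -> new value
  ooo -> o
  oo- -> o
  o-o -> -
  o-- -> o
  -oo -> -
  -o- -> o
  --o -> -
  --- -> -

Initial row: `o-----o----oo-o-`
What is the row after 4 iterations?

oo----oo----o-o-
-oo----oo---o-o-
--oo----oo--o-oo
o--oo----oo-o--o

o--oo----oo-o--o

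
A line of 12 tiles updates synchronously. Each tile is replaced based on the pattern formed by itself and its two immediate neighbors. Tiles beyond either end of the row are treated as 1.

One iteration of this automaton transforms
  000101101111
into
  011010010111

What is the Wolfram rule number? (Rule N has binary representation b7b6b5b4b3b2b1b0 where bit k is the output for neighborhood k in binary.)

163

position 9: 111 → 1  (bit 7 = 1)
position 6: 110 → 0  (bit 6 = 0)
position 4: 101 → 1  (bit 5 = 1)
position 0: 100 → 0  (bit 4 = 0)
position 5: 011 → 0  (bit 3 = 0)
position 3: 010 → 0  (bit 2 = 0)
position 2: 001 → 1  (bit 1 = 1)
position 1: 000 → 1  (bit 0 = 1)
bits b7..b0 = 10100011 = 163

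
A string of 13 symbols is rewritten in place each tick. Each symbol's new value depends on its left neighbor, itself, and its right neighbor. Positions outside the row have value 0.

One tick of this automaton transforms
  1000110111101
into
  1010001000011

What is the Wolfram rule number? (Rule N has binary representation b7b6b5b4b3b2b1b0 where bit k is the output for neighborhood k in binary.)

position 8: 111 → 0  (bit 7 = 0)
position 5: 110 → 0  (bit 6 = 0)
position 6: 101 → 1  (bit 5 = 1)
position 1: 100 → 0  (bit 4 = 0)
position 4: 011 → 0  (bit 3 = 0)
position 0: 010 → 1  (bit 2 = 1)
position 3: 001 → 0  (bit 1 = 0)
position 2: 000 → 1  (bit 0 = 1)
bits b7..b0 = 00100101 = 37

37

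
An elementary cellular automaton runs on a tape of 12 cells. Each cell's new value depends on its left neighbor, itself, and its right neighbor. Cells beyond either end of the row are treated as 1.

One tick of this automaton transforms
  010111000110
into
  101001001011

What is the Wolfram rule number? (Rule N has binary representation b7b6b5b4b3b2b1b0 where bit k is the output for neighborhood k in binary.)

position 4: 111 → 0  (bit 7 = 0)
position 5: 110 → 1  (bit 6 = 1)
position 0: 101 → 1  (bit 5 = 1)
position 6: 100 → 0  (bit 4 = 0)
position 3: 011 → 0  (bit 3 = 0)
position 1: 010 → 0  (bit 2 = 0)
position 8: 001 → 1  (bit 1 = 1)
position 7: 000 → 0  (bit 0 = 0)
bits b7..b0 = 01100010 = 98

98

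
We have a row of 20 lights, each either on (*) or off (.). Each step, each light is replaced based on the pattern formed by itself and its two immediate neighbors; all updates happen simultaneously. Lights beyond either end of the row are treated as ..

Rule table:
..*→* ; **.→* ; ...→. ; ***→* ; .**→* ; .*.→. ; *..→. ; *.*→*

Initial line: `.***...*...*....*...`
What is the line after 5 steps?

****..*...*....*....
****.*...*....*.....
*****...*....*......
*****..*....*.......
*****.*....*........

*****.*....*........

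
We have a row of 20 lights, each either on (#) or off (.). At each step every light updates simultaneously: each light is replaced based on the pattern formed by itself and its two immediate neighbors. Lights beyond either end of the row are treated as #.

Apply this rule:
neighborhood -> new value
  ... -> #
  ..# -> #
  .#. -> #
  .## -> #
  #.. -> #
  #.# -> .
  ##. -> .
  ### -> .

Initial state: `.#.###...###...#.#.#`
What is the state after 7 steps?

.#.#.....####..#####

.#.#..####..####.#.#
.#.####...###....#.#
.#.#...####..#####.#
.#.#####...###.....#
.#.#....####..######
.#.######...###.....
.#.#.....####..#####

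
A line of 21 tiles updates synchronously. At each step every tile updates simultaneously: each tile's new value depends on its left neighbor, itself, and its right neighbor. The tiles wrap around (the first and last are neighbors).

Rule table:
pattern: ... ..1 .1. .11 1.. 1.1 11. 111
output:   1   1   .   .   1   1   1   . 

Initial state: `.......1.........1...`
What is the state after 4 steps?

1111111.111111111.111
......11........11...
111111.111111111.1111
.....11........11....

.....11........11....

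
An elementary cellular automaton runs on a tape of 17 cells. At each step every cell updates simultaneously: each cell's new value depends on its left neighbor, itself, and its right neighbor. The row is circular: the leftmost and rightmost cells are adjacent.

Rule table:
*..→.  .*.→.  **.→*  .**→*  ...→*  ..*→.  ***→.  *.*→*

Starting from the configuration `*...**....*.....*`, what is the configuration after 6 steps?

*.*.**.**...***.*
**.******.*.*.***
.***....**.*.**..
.*.*.**.***.***.*
*.*.*****.***.**.
.*.**...***.*****

.*.**...***.*****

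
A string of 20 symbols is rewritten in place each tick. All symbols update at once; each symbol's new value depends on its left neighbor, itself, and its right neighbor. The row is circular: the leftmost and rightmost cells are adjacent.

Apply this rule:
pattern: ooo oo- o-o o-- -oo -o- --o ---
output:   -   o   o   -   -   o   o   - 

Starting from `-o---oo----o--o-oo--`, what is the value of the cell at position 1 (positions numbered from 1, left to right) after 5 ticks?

tick 1: oo--o-o---oo-ooo-o--
tick 2: -o-oooo--o-oo--ooo-o
tick 3: ooo---o-ooo-o-o--ooo
tick 4: --o--ooo--ooooo-o---
tick 5: -oo-o--o-o----ooo---
position 1 holds -

-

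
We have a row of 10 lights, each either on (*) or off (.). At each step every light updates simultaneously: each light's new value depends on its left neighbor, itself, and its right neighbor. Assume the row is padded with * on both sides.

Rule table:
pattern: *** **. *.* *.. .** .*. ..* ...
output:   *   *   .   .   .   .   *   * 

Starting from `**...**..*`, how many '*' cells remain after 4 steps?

6

**.**.*.*.
**..*.....
**.*..****
**...*.***
count of *: 6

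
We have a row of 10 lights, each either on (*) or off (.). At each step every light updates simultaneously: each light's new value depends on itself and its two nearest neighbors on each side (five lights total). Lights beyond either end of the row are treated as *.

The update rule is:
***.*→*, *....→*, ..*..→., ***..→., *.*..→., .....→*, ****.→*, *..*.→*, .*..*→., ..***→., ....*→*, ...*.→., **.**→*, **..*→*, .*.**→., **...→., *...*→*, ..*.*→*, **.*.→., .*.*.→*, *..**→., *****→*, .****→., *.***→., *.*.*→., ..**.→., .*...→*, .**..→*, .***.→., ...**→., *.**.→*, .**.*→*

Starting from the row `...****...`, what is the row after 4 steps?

.****.....

step 1: .*...*..*.
step 2: ..**...**.
step 3: *..*.*..**
step 4: .****.....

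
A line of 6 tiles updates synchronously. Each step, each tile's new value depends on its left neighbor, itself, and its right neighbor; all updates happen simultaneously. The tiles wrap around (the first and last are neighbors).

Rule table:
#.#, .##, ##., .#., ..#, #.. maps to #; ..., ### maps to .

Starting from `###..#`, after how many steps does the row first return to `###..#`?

2

step 1: ..####
step 2: ###..#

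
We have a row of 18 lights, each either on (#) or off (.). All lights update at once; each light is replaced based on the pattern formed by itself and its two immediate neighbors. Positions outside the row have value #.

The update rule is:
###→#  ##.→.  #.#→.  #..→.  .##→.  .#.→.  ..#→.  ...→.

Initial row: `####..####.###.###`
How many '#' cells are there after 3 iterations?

1

iteration 1: ###....##...#...##
iteration 2: ##...............#
iteration 3: #.................
count of #: 1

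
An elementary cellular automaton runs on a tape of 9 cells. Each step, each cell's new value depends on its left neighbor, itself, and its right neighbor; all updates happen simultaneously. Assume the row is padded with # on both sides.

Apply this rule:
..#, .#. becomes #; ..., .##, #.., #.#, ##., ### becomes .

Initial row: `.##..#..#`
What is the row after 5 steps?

step 1: ....##.#.
step 2: ...#...#.
step 3: ..##..##.
step 4: .#...#...
step 5: .#..##..#

.#..##..#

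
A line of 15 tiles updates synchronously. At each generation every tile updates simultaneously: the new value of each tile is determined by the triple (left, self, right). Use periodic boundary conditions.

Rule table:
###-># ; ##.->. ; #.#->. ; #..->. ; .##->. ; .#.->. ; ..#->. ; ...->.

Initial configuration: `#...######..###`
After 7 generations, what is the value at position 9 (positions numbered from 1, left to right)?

.

.....####....##
......##.......
...............
...............  (fixed point — unchanged through generation 7)
position 9 holds .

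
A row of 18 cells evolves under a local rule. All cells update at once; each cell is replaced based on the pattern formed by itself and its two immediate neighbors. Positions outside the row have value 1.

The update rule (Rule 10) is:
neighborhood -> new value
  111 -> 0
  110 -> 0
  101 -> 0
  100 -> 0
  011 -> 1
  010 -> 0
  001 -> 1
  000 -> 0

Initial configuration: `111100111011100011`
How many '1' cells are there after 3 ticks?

000001100010000110
000011000100001100
000110001000011001
count of 1: 6

6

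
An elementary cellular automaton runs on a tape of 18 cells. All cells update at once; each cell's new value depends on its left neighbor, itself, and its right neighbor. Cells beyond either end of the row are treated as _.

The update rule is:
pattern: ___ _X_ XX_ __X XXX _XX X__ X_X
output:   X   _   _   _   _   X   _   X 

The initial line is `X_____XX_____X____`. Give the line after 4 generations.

__XXX_X__XXX___XXX
X_X__X___X___X_X__
_X_____X___X__X__X
___XXX___X________

___XXX___X________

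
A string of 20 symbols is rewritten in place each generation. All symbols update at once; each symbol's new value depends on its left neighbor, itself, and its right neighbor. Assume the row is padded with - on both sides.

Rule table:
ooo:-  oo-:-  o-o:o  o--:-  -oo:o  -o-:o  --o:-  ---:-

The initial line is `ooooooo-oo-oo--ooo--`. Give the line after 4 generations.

o------o-------o----

generation 1: o------oo-oo---o----
generation 2: o------o-oo----o----
generation 3: o------ooo-----o----
generation 4: o------o-------o----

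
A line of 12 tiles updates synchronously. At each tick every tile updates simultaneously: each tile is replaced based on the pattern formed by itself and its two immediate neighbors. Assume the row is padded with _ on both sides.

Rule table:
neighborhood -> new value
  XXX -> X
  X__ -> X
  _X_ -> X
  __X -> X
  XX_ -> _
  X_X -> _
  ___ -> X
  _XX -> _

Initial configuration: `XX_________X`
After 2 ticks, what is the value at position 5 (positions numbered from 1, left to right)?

X

__XXXXXXXXXX
XX_XXXXXXXX_
position 5 holds X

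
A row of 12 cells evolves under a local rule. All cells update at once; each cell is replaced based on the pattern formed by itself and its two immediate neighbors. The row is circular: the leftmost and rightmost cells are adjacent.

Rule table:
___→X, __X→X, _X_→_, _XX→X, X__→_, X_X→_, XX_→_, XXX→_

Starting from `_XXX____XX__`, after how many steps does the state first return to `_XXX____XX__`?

XX___XXXX__X
___XXX____XX
_XXX___XXXX_
XX___XXX____
X__XXX___XXX
__XX___XXX__
XXX__XXX___X
____XX___XXX
_XXXX__XXX__
XX____XX___X
___XXXX__XXX
_XXX____XX__

12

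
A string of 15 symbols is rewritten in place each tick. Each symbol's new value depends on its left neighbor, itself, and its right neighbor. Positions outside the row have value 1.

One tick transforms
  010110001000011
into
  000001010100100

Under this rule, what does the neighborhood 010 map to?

0

At position 1 the neighborhood is 010; the next row has 0 there.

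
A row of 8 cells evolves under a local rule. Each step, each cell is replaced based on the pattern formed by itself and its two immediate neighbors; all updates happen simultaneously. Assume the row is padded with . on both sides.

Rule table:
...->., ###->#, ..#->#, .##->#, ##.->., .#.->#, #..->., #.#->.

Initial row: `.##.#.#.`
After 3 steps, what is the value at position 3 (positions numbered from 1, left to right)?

##..#.#.
#..##.#.
#.##..#.
position 3 holds #

#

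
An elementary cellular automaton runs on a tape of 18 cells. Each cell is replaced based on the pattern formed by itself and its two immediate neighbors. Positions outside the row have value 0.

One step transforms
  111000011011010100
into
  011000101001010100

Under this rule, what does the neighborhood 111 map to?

At position 1 the neighborhood is 111; the next row has 1 there.

1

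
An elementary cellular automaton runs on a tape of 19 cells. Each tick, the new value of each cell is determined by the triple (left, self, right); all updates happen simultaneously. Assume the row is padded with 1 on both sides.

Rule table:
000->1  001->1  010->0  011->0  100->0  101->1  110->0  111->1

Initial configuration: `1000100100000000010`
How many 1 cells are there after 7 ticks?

8

tick 1: 0011001001111111101
tick 2: 0100010010111111010
tick 3: 1001100101011110101
tick 4: 0010001010101101010
tick 5: 0100110101010010101
tick 6: 1001001010100101010
tick 7: 0010010101001010101
count of 1: 8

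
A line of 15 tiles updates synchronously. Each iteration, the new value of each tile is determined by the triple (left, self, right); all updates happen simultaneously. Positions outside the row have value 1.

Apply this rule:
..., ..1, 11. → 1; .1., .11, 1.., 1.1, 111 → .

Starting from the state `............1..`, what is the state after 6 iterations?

.........1.1111

.11111111111..1
...........1.1.
.1111111111....
..........1.111
.111111111.....
.........1.1111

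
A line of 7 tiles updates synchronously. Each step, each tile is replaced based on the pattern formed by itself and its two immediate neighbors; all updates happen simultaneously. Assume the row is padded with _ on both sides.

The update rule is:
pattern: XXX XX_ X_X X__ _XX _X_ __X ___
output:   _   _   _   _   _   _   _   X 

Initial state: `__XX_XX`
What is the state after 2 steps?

__XXXXX

X______
__XXXXX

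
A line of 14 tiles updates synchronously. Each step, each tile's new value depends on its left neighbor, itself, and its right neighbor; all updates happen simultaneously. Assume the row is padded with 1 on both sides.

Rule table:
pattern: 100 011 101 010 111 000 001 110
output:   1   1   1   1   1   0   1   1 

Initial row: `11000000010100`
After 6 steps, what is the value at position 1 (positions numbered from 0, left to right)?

1

11100000111111
11110001111111
11111011111111
11111111111111
11111111111111  (fixed point — unchanged through step 6)
position 1 holds 1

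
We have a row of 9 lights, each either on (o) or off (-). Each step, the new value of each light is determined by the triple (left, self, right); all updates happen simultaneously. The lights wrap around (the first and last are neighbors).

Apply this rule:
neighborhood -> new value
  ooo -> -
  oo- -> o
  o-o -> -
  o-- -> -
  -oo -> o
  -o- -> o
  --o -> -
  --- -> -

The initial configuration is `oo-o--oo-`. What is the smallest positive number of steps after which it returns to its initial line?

1

step 1: oo-o--oo-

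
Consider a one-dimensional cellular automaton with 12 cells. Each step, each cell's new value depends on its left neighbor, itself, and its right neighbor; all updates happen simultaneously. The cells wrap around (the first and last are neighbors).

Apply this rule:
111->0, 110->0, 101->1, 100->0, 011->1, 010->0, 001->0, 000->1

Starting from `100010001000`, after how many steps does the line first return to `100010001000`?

001000100010
100010001000

2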